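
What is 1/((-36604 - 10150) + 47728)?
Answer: 1/974 ≈ 0.0010267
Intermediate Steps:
1/((-36604 - 10150) + 47728) = 1/(-46754 + 47728) = 1/974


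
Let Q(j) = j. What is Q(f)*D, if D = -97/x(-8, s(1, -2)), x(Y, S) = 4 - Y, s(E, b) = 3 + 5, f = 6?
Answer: -97/2 ≈ -48.500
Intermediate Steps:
s(E, b) = 8
D = -97/12 (D = -97/(4 - 1*(-8)) = -97/(4 + 8) = -97/12 ≈ -8.0833)
Q(f)*D = 6*(-97/12) = -97/2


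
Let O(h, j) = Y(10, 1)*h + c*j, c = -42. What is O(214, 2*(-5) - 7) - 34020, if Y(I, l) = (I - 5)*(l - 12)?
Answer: -45076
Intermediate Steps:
Y(I, l) = (-12 + l)*(-5 + I) (Y(I, l) = (-5 + I)*(-12 + l) = (-12 + l)*(-5 + I))
O(h, j) = -55*h - 42*j (O(h, j) = (60 - 12*10 - 5*1 + 10*1)*h - 42*j = (60 - 120 - 5 + 10)*h - 42*j = -55*h - 42*j)
O(214, 2*(-5) - 7) - 34020 = (-55*214 - 42*(2*(-5) - 7)) - 34020 = (-11770 - 42*(-10 - 7)) - 34020 = (-11770 - 42*(-17)) - 34020 = (-11770 + 714) - 34020 = -11056 - 34020 = -45076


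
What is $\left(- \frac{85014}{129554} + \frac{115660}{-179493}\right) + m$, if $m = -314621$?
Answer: $- \frac{3658119171186652}{11627018061} \approx -3.1462 \cdot 10^{5}$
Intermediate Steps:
$\left(- \frac{85014}{129554} + \frac{115660}{-179493}\right) + m = \left(- \frac{85014}{129554} + \frac{115660}{-179493}\right) - 314621 = \left(\left(-85014\right) \frac{1}{129554} + 115660 \left(- \frac{1}{179493}\right)\right) - 314621 = \left(- \frac{42507}{64777} - \frac{115660}{179493}\right) - 314621 = - \frac{15121816771}{11627018061} - 314621 = - \frac{3658119171186652}{11627018061}$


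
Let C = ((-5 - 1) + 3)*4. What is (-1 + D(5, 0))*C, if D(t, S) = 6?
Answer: -60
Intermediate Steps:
C = -12 (C = (-6 + 3)*4 = -3*4 = -12)
(-1 + D(5, 0))*C = (-1 + 6)*(-12) = 5*(-12) = -60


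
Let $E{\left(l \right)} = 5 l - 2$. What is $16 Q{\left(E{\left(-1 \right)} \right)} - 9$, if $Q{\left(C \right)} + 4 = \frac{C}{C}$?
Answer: $-57$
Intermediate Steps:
$E{\left(l \right)} = -2 + 5 l$
$Q{\left(C \right)} = -3$ ($Q{\left(C \right)} = -4 + \frac{C}{C} = -4 + 1 = -3$)
$16 Q{\left(E{\left(-1 \right)} \right)} - 9 = 16 \left(-3\right) - 9 = -48 - 9 = -57$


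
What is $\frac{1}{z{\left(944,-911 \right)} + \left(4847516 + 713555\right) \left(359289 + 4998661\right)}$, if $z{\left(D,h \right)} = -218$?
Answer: $\frac{1}{29795940364232} \approx 3.3562 \cdot 10^{-14}$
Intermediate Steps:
$\frac{1}{z{\left(944,-911 \right)} + \left(4847516 + 713555\right) \left(359289 + 4998661\right)} = \frac{1}{-218 + \left(4847516 + 713555\right) \left(359289 + 4998661\right)} = \frac{1}{-218 + 5561071 \cdot 5357950} = \frac{1}{-218 + 29795940364450} = \frac{1}{29795940364232}$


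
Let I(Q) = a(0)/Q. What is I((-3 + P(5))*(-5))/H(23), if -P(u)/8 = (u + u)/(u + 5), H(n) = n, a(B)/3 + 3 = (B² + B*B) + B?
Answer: -9/1265 ≈ -0.0071146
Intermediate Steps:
a(B) = -9 + 3*B + 6*B² (a(B) = -9 + 3*((B² + B*B) + B) = -9 + 3*((B² + B²) + B) = -9 + 3*(2*B² + B) = -9 + 3*(B + 2*B²) = -9 + (3*B + 6*B²) = -9 + 3*B + 6*B²)
P(u) = -16*u/(5 + u) (P(u) = -8*(u + u)/(u + 5) = -8*2*u/(5 + u) = -16*u/(5 + u))
I(Q) = -9/Q (I(Q) = (-9 + 3*0 + 6*0²)/Q = (-9 + 0 + 6*0)/Q = (-9 + 0 + 0)/Q = -9/Q)
I((-3 + P(5))*(-5))/H(23) = -9*(-1/(5*(-3 - 16*5/(5 + 5))))/23 = -9*(-1/(5*(-3 - 16*5/10)))*(1/23) = -9*(-1/(5*(-3 - 16*5*⅒)))*(1/23) = -9*(-1/(5*(-3 - 8)))*(1/23) = -9/((-11*(-5)))*(1/23) = -9/55*(1/23) = -9*1/55*(1/23) = -9/55*1/23 = -9/1265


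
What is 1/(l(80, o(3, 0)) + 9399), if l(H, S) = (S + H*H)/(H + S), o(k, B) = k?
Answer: 83/786520 ≈ 0.00010553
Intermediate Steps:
l(H, S) = (S + H²)/(H + S)
1/(l(80, o(3, 0)) + 9399) = 1/((3 + 80²)/(80 + 3) + 9399) = 1/((3 + 6400)/83 + 9399) = 1/((1/83)*6403 + 9399) = 1/(6403/83 + 9399) = 1/(786520/83) = 83/786520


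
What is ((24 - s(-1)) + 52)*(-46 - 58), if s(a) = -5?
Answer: -8424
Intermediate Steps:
((24 - s(-1)) + 52)*(-46 - 58) = ((24 - 1*(-5)) + 52)*(-46 - 58) = ((24 + 5) + 52)*(-104) = (29 + 52)*(-104) = 81*(-104) = -8424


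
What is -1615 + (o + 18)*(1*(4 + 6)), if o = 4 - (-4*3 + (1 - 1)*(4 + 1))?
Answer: -1275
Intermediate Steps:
o = 16 (o = 4 - (-12 + 0*5) = 4 - (-12 + 0) = 4 - 1*(-12) = 4 + 12 = 16)
-1615 + (o + 18)*(1*(4 + 6)) = -1615 + (16 + 18)*(1*(4 + 6)) = -1615 + 34*(1*10) = -1615 + 34*10 = -1615 + 340 = -1275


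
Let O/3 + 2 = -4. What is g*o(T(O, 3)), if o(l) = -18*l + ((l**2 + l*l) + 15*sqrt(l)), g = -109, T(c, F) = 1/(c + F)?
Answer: -29648/225 - 109*I*sqrt(15) ≈ -131.77 - 422.16*I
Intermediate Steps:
O = -18 (O = -6 + 3*(-4) = -6 - 12 = -18)
T(c, F) = 1/(F + c)
o(l) = -18*l + 2*l**2 + 15*sqrt(l) (o(l) = -18*l + ((l**2 + l**2) + 15*sqrt(l)) = -18*l + (2*l**2 + 15*sqrt(l)) = -18*l + 2*l**2 + 15*sqrt(l))
g*o(T(O, 3)) = -109*(-18/(3 - 18) + 2*(1/(3 - 18))**2 + 15*sqrt(1/(3 - 18))) = -109*(-18/(-15) + 2*(1/(-15))**2 + 15*sqrt(1/(-15))) = -109*(-18*(-1/15) + 2*(-1/15)**2 + 15*sqrt(-1/15)) = -109*(6/5 + 2*(1/225) + 15*(I*sqrt(15)/15)) = -109*(6/5 + 2/225 + I*sqrt(15)) = -109*(272/225 + I*sqrt(15)) = -29648/225 - 109*I*sqrt(15)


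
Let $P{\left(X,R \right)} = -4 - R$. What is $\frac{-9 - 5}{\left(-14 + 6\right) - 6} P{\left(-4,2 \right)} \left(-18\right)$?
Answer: $108$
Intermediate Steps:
$\frac{-9 - 5}{\left(-14 + 6\right) - 6} P{\left(-4,2 \right)} \left(-18\right) = \frac{-9 - 5}{\left(-14 + 6\right) - 6} \left(-4 - 2\right) \left(-18\right) = \frac{-9 - 5}{-8 - 6} \left(-4 - 2\right) \left(-18\right) = - \frac{14}{-14} \left(-6\right) \left(-18\right) = \left(-14\right) \left(- \frac{1}{14}\right) \left(-6\right) \left(-18\right) = 1 \left(-6\right) \left(-18\right) = \left(-6\right) \left(-18\right) = 108$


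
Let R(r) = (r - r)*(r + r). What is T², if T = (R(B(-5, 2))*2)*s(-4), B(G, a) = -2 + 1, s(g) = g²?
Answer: 0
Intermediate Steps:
B(G, a) = -1
R(r) = 0 (R(r) = 0*(2*r) = 0)
T = 0 (T = (0*2)*(-4)² = 0*16 = 0)
T² = 0² = 0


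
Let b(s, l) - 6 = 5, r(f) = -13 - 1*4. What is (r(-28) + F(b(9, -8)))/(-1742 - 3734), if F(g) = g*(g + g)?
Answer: -225/5476 ≈ -0.041088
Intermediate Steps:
r(f) = -17 (r(f) = -13 - 4 = -17)
b(s, l) = 11 (b(s, l) = 6 + 5 = 11)
F(g) = 2*g² (F(g) = g*(2*g) = 2*g²)
(r(-28) + F(b(9, -8)))/(-1742 - 3734) = (-17 + 2*11²)/(-1742 - 3734) = (-17 + 2*121)/(-5476) = (-17 + 242)*(-1/5476) = 225*(-1/5476) = -225/5476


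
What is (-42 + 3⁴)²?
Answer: 1521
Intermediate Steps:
(-42 + 3⁴)² = (-42 + 81)² = 39² = 1521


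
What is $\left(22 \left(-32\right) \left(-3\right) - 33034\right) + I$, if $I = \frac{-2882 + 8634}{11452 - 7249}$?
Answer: $- \frac{129959414}{4203} \approx -30921.0$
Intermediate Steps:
$I = \frac{5752}{4203} \approx 1.3685$
$\left(22 \left(-32\right) \left(-3\right) - 33034\right) + I = \left(22 \left(-32\right) \left(-3\right) - 33034\right) + \frac{5752}{4203} = \left(\left(-704\right) \left(-3\right) - 33034\right) + \frac{5752}{4203} = \left(2112 - 33034\right) + \frac{5752}{4203} = -30922 + \frac{5752}{4203} = - \frac{129959414}{4203}$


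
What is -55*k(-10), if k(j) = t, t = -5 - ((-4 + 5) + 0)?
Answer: 330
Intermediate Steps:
t = -6 (t = -5 - (1 + 0) = -5 - 1*1 = -5 - 1 = -6)
k(j) = -6
-55*k(-10) = -55*(-6) = 330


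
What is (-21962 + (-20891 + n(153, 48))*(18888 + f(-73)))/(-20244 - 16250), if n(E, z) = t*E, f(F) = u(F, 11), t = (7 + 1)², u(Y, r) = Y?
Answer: 208849647/36494 ≈ 5722.9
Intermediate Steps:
t = 64 (t = 8² = 64)
f(F) = F
n(E, z) = 64*E
(-21962 + (-20891 + n(153, 48))*(18888 + f(-73)))/(-20244 - 16250) = (-21962 + (-20891 + 64*153)*(18888 - 73))/(-20244 - 16250) = (-21962 + (-20891 + 9792)*18815)/(-36494) = (-21962 - 11099*18815)*(-1/36494) = (-21962 - 208827685)*(-1/36494) = -208849647*(-1/36494) = 208849647/36494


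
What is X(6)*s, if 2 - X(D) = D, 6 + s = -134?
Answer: 560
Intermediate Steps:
s = -140 (s = -6 - 134 = -140)
X(D) = 2 - D
X(6)*s = (2 - 1*6)*(-140) = (2 - 6)*(-140) = -4*(-140) = 560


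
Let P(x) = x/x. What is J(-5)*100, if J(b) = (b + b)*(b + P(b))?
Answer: 4000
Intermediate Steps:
P(x) = 1
J(b) = 2*b*(1 + b) (J(b) = (b + b)*(b + 1) = (2*b)*(1 + b) = 2*b*(1 + b))
J(-5)*100 = (2*(-5)*(1 - 5))*100 = (2*(-5)*(-4))*100 = 40*100 = 4000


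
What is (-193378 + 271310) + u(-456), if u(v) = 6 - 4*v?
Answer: 79762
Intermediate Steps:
(-193378 + 271310) + u(-456) = (-193378 + 271310) + (6 - 4*(-456)) = 77932 + (6 + 1824) = 77932 + 1830 = 79762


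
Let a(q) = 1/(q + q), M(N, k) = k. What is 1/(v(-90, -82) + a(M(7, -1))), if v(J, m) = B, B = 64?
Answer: 2/127 ≈ 0.015748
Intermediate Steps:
a(q) = 1/(2*q)
v(J, m) = 64
1/(v(-90, -82) + a(M(7, -1))) = 1/(64 + (½)/(-1)) = 1/(64 + (½)*(-1)) = 1/(64 - ½) = 1/(127/2) = 2/127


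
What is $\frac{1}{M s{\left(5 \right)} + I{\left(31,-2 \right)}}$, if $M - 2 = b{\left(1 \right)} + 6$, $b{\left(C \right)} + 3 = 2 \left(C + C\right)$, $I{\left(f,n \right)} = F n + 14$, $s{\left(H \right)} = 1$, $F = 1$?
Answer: $\frac{1}{21} \approx 0.047619$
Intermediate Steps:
$I{\left(f,n \right)} = 14 + n$ ($I{\left(f,n \right)} = 1 n + 14 = n + 14 = 14 + n$)
$b{\left(C \right)} = -3 + 4 C$ ($b{\left(C \right)} = -3 + 2 \left(C + C\right) = -3 + 2 \cdot 2 C = -3 + 4 C$)
$M = 9$ ($M = 2 + \left(\left(-3 + 4 \cdot 1\right) + 6\right) = 2 + \left(\left(-3 + 4\right) + 6\right) = 2 + \left(1 + 6\right) = 2 + 7 = 9$)
$\frac{1}{M s{\left(5 \right)} + I{\left(31,-2 \right)}} = \frac{1}{9 \cdot 1 + \left(14 - 2\right)} = \frac{1}{9 + 12} = \frac{1}{21}$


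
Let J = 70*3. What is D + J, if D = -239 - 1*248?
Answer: -277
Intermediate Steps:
J = 210
D = -487 (D = -239 - 248 = -487)
D + J = -487 + 210 = -277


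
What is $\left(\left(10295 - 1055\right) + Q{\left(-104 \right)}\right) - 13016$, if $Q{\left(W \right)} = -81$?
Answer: $-3857$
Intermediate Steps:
$\left(\left(10295 - 1055\right) + Q{\left(-104 \right)}\right) - 13016 = \left(\left(10295 - 1055\right) - 81\right) - 13016 = \left(9240 - 81\right) - 13016 = 9159 - 13016 = -3857$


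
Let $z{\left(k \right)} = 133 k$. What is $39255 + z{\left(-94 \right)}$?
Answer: $26753$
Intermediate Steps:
$39255 + z{\left(-94 \right)} = 39255 + 133 \left(-94\right) = 39255 - 12502 = 26753$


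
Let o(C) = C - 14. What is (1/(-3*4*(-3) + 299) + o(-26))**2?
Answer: 179533201/112225 ≈ 1599.8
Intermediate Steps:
o(C) = -14 + C
(1/(-3*4*(-3) + 299) + o(-26))**2 = (1/(-3*4*(-3) + 299) + (-14 - 26))**2 = (1/(-12*(-3) + 299) - 40)**2 = (1/(36 + 299) - 40)**2 = (1/335 - 40)**2 = (-13399/335)**2 = 179533201/112225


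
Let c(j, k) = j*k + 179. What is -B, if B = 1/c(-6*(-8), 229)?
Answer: -1/11171 ≈ -8.9517e-5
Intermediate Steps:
c(j, k) = 179 + j*k
B = 1/11171 (B = 1/(179 - 6*(-8)*229) = 1/(179 + 48*229) = 1/(179 + 10992) = 1/11171 ≈ 8.9517e-5)
-B = -1*1/11171 = -1/11171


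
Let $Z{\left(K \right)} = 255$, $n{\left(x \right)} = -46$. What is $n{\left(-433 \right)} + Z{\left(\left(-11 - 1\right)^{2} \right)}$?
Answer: $209$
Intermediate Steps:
$n{\left(-433 \right)} + Z{\left(\left(-11 - 1\right)^{2} \right)} = -46 + 255 = 209$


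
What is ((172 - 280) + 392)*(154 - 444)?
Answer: -82360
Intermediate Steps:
((172 - 280) + 392)*(154 - 444) = (-108 + 392)*(-290) = 284*(-290) = -82360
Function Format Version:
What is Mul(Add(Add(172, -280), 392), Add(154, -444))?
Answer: -82360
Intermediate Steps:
Mul(Add(Add(172, -280), 392), Add(154, -444)) = Mul(Add(-108, 392), -290) = Mul(284, -290) = -82360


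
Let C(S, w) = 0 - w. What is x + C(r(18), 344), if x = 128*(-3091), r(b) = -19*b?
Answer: -395992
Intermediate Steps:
C(S, w) = -w
x = -395648
x + C(r(18), 344) = -395648 - 1*344 = -395648 - 344 = -395992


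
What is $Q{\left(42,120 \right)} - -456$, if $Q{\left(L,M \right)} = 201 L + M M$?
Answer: $23298$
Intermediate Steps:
$Q{\left(L,M \right)} = M^{2} + 201 L$ ($Q{\left(L,M \right)} = 201 L + M^{2} = M^{2} + 201 L$)
$Q{\left(42,120 \right)} - -456 = \left(120^{2} + 201 \cdot 42\right) - -456 = \left(14400 + 8442\right) + 456 = 22842 + 456 = 23298$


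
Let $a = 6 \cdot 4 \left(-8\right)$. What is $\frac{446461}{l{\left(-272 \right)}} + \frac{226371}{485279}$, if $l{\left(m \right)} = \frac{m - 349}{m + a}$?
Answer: $\frac{100529521071607}{301358259} \approx 3.3359 \cdot 10^{5}$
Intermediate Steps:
$a = -192$ ($a = 24 \left(-8\right) = -192$)
$l{\left(m \right)} = \frac{-349 + m}{-192 + m}$ ($l{\left(m \right)} = \frac{m - 349}{m - 192} = \frac{-349 + m}{-192 + m}$)
$\frac{446461}{l{\left(-272 \right)}} + \frac{226371}{485279} = \frac{446461}{\frac{1}{-192 - 272} \left(-349 - 272\right)} + \frac{226371}{485279} = \frac{446461}{\frac{1}{-464} \left(-621\right)} + 226371 \cdot \frac{1}{485279} = \frac{446461}{\left(- \frac{1}{464}\right) \left(-621\right)} + \frac{226371}{485279} = \frac{446461}{\frac{621}{464}} + \frac{226371}{485279} = 446461 \cdot \frac{464}{621} + \frac{226371}{485279} = \frac{207157904}{621} + \frac{226371}{485279} = \frac{100529521071607}{301358259}$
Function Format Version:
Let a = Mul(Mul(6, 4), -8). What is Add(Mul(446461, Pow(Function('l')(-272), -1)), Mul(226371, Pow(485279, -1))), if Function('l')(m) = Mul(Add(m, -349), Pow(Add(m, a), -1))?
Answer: Rational(100529521071607, 301358259) ≈ 3.3359e+5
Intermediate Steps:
a = -192 (a = Mul(24, -8) = -192)
Function('l')(m) = Mul(Pow(Add(-192, m), -1), Add(-349, m)) (Function('l')(m) = Mul(Add(m, -349), Pow(Add(m, -192), -1)) = Mul(Add(-349, m), Pow(Add(-192, m), -1)) = Mul(Pow(Add(-192, m), -1), Add(-349, m)))
Add(Mul(446461, Pow(Function('l')(-272), -1)), Mul(226371, Pow(485279, -1))) = Add(Mul(446461, Pow(Mul(Pow(Add(-192, -272), -1), Add(-349, -272)), -1)), Mul(226371, Pow(485279, -1))) = Add(Mul(446461, Pow(Mul(Pow(-464, -1), -621), -1)), Mul(226371, Rational(1, 485279))) = Add(Mul(446461, Pow(Mul(Rational(-1, 464), -621), -1)), Rational(226371, 485279)) = Add(Mul(446461, Pow(Rational(621, 464), -1)), Rational(226371, 485279)) = Add(Mul(446461, Rational(464, 621)), Rational(226371, 485279)) = Add(Rational(207157904, 621), Rational(226371, 485279)) = Rational(100529521071607, 301358259)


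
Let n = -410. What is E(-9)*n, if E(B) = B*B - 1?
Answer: -32800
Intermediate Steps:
E(B) = -1 + B² (E(B) = B² - 1 = -1 + B²)
E(-9)*n = (-1 + (-9)²)*(-410) = (-1 + 81)*(-410) = 80*(-410) = -32800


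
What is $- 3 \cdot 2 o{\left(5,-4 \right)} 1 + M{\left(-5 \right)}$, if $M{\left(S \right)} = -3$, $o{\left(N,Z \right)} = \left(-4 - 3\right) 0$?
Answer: $-3$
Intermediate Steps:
$o{\left(N,Z \right)} = 0$ ($o{\left(N,Z \right)} = \left(-7\right) 0 = 0$)
$- 3 \cdot 2 o{\left(5,-4 \right)} 1 + M{\left(-5 \right)} = - 3 \cdot 2 \cdot 0 \cdot 1 - 3 = - 3 \cdot 0 \cdot 1 - 3 = \left(-3\right) 0 - 3 = 0 - 3 = -3$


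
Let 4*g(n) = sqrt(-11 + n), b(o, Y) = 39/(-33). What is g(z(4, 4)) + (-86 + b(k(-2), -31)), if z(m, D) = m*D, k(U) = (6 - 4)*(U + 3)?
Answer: -959/11 + sqrt(5)/4 ≈ -86.623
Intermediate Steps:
k(U) = 6 + 2*U (k(U) = 2*(3 + U) = 6 + 2*U)
b(o, Y) = -13/11 (b(o, Y) = 39*(-1/33) = -13/11)
z(m, D) = D*m
g(n) = sqrt(-11 + n)/4
g(z(4, 4)) + (-86 + b(k(-2), -31)) = sqrt(-11 + 4*4)/4 + (-86 - 13/11) = sqrt(-11 + 16)/4 - 959/11 = sqrt(5)/4 - 959/11 = -959/11 + sqrt(5)/4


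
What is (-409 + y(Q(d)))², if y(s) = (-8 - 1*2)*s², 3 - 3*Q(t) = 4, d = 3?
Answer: 13623481/81 ≈ 1.6819e+5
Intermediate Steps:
Q(t) = -⅓ (Q(t) = 1 - ⅓*4 = 1 - 4/3 = -⅓)
y(s) = -10*s² (y(s) = (-8 - 2)*s² = -10*s²)
(-409 + y(Q(d)))² = (-409 - 10*(-⅓)²)² = (-409 - 10*⅑)² = (-409 - 10/9)² = (-3691/9)² = 13623481/81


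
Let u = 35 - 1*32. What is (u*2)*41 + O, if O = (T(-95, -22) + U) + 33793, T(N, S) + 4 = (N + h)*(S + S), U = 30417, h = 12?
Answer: 68104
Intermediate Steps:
T(N, S) = -4 + 2*S*(12 + N) (T(N, S) = -4 + (N + 12)*(S + S) = -4 + (12 + N)*(2*S) = -4 + 2*S*(12 + N))
u = 3 (u = 35 - 32 = 3)
O = 67858 (O = ((-4 + 24*(-22) + 2*(-95)*(-22)) + 30417) + 33793 = ((-4 - 528 + 4180) + 30417) + 33793 = (3648 + 30417) + 33793 = 34065 + 33793 = 67858)
(u*2)*41 + O = (3*2)*41 + 67858 = 6*41 + 67858 = 246 + 67858 = 68104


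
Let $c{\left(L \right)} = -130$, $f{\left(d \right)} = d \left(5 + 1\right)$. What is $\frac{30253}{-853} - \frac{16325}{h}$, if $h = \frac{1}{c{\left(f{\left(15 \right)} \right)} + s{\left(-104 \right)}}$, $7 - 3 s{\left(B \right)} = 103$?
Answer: $\frac{2255856197}{853} \approx 2.6446 \cdot 10^{6}$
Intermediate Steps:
$s{\left(B \right)} = -32$ ($s{\left(B \right)} = \frac{7}{3} - \frac{103}{3} = -32$)
$f{\left(d \right)} = 6 d$ ($f{\left(d \right)} = d 6 = 6 d$)
$h = - \frac{1}{162}$ ($h = \frac{1}{-130 - 32} = \frac{1}{-162} = - \frac{1}{162} \approx -0.0061728$)
$\frac{30253}{-853} - \frac{16325}{h} = \frac{30253}{-853} - \frac{16325}{- \frac{1}{162}} = 30253 \left(- \frac{1}{853}\right) - -2644650 = - \frac{30253}{853} + 2644650 = \frac{2255856197}{853}$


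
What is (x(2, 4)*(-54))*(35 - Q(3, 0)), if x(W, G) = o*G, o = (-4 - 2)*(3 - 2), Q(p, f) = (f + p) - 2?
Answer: 44064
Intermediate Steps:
Q(p, f) = -2 + f + p
o = -6 (o = -6*1 = -6)
x(W, G) = -6*G
(x(2, 4)*(-54))*(35 - Q(3, 0)) = (-6*4*(-54))*(35 - (-2 + 0 + 3)) = (-24*(-54))*(35 - 1*1) = 1296*(35 - 1) = 1296*34 = 44064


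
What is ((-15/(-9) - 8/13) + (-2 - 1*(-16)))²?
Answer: 344569/1521 ≈ 226.54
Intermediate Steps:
((-15/(-9) - 8/13) + (-2 - 1*(-16)))² = ((-15*(-⅑) - 8*1/13) + (-2 + 16))² = ((5/3 - 8/13) + 14)² = (41/39 + 14)² = (587/39)² = 344569/1521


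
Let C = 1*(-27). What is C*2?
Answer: -54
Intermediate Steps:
C = -27
C*2 = -27*2 = -54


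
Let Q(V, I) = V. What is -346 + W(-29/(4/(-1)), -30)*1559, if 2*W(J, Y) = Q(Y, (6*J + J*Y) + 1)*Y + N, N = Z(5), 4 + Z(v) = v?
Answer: 1403967/2 ≈ 7.0198e+5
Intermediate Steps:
Z(v) = -4 + v
N = 1 (N = -4 + 5 = 1)
W(J, Y) = 1/2 + Y**2/2 (W(J, Y) = (Y*Y + 1)/2 = (Y**2 + 1)/2 = (1 + Y**2)/2 = 1/2 + Y**2/2)
-346 + W(-29/(4/(-1)), -30)*1559 = -346 + (1/2 + (1/2)*(-30)**2)*1559 = -346 + (1/2 + (1/2)*900)*1559 = -346 + (1/2 + 450)*1559 = -346 + (901/2)*1559 = -346 + 1404659/2 = 1403967/2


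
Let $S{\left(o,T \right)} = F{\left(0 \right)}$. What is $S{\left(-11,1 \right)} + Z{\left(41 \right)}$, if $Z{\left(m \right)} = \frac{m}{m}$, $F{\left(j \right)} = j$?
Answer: $1$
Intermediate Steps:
$S{\left(o,T \right)} = 0$
$Z{\left(m \right)} = 1$
$S{\left(-11,1 \right)} + Z{\left(41 \right)} = 0 + 1 = 1$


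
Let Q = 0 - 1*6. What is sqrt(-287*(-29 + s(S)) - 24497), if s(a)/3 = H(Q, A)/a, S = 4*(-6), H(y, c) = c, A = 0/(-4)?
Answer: I*sqrt(16174) ≈ 127.18*I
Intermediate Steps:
Q = -6 (Q = 0 - 6 = -6)
A = 0 (A = 0*(-1/4) = 0)
S = -24
s(a) = 0 (s(a) = 3*(0/a) = 3*0 = 0)
sqrt(-287*(-29 + s(S)) - 24497) = sqrt(-287*(-29 + 0) - 24497) = sqrt(-287*(-29) - 24497) = sqrt(8323 - 24497) = sqrt(-16174) = I*sqrt(16174)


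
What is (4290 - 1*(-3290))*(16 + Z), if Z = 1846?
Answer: 14113960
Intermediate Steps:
(4290 - 1*(-3290))*(16 + Z) = (4290 - 1*(-3290))*(16 + 1846) = (4290 + 3290)*1862 = 7580*1862 = 14113960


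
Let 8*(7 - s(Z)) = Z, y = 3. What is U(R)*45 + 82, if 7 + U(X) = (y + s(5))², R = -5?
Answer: 238213/64 ≈ 3722.1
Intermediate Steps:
s(Z) = 7 - Z/8
U(X) = 5177/64 (U(X) = -7 + (3 + (7 - ⅛*5))² = -7 + (3 + (7 - 5/8))² = -7 + (3 + 51/8)² = -7 + (75/8)² = -7 + 5625/64 = 5177/64)
U(R)*45 + 82 = (5177/64)*45 + 82 = 232965/64 + 82 = 238213/64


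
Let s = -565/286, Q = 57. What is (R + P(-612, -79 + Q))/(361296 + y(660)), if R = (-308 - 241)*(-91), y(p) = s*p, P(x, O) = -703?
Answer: 320164/2339949 ≈ 0.13683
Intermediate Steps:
s = -565/286 (s = -565*1/286 = -565/286 ≈ -1.9755)
y(p) = -565*p/286
R = 49959 (R = -549*(-91) = 49959)
(R + P(-612, -79 + Q))/(361296 + y(660)) = (49959 - 703)/(361296 - 565/286*660) = 49256/(361296 - 16950/13) = 49256/(4679898/13) = 49256*(13/4679898) = 320164/2339949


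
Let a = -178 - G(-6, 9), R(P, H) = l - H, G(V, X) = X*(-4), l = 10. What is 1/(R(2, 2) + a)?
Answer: -1/134 ≈ -0.0074627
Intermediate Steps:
G(V, X) = -4*X
R(P, H) = 10 - H
a = -142 (a = -178 - (-4)*9 = -178 - 1*(-36) = -178 + 36 = -142)
1/(R(2, 2) + a) = 1/((10 - 1*2) - 142) = 1/((10 - 2) - 142) = 1/(8 - 142) = 1/(-134) = -1/134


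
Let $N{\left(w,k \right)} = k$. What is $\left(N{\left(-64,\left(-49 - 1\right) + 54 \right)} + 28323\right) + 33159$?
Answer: $61486$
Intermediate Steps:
$\left(N{\left(-64,\left(-49 - 1\right) + 54 \right)} + 28323\right) + 33159 = \left(\left(\left(-49 - 1\right) + 54\right) + 28323\right) + 33159 = \left(\left(-50 + 54\right) + 28323\right) + 33159 = \left(4 + 28323\right) + 33159 = 28327 + 33159 = 61486$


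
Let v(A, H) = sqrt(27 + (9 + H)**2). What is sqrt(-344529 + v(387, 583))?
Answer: sqrt(-344529 + sqrt(350491)) ≈ 586.46*I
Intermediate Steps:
sqrt(-344529 + v(387, 583)) = sqrt(-344529 + sqrt(27 + (9 + 583)**2)) = sqrt(-344529 + sqrt(27 + 592**2)) = sqrt(-344529 + sqrt(27 + 350464)) = sqrt(-344529 + sqrt(350491))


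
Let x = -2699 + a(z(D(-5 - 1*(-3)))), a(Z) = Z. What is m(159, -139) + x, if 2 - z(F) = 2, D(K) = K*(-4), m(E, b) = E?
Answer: -2540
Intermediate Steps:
D(K) = -4*K
z(F) = 0 (z(F) = 2 - 1*2 = 2 - 2 = 0)
x = -2699 (x = -2699 + 0 = -2699)
m(159, -139) + x = 159 - 2699 = -2540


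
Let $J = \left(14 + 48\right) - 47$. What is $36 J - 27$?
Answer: $513$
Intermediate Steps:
$J = 15$ ($J = 62 - 47 = 15$)
$36 J - 27 = 36 \cdot 15 - 27 = 540 - 27 = 513$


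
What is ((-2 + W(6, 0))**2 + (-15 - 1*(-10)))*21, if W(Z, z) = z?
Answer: -21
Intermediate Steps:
((-2 + W(6, 0))**2 + (-15 - 1*(-10)))*21 = ((-2 + 0)**2 + (-15 - 1*(-10)))*21 = ((-2)**2 + (-15 + 10))*21 = (4 - 5)*21 = -1*21 = -21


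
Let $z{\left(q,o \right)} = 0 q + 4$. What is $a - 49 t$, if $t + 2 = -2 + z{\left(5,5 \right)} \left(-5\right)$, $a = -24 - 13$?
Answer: $1139$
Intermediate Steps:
$a = -37$ ($a = -24 - 13 = -37$)
$z{\left(q,o \right)} = 4$ ($z{\left(q,o \right)} = 0 + 4 = 4$)
$t = -24$ ($t = -2 + \left(-2 + 4 \left(-5\right)\right) = -2 - 22 = -24$)
$a - 49 t = -37 - -1176 = -37 + 1176 = 1139$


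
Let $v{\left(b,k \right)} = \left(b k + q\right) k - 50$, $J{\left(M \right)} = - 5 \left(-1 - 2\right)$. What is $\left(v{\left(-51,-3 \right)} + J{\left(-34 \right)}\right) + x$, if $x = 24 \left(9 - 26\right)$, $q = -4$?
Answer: $-890$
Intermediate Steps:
$J{\left(M \right)} = 15$ ($J{\left(M \right)} = \left(-5\right) \left(-3\right) = 15$)
$x = -408$ ($x = 24 \left(-17\right) = -408$)
$v{\left(b,k \right)} = -50 + k \left(-4 + b k\right)$ ($v{\left(b,k \right)} = \left(b k - 4\right) k - 50 = \left(-4 + b k\right) k - 50 = k \left(-4 + b k\right) - 50 = -50 + k \left(-4 + b k\right)$)
$\left(v{\left(-51,-3 \right)} + J{\left(-34 \right)}\right) + x = \left(\left(-50 - -12 - 51 \left(-3\right)^{2}\right) + 15\right) - 408 = \left(\left(-50 + 12 - 459\right) + 15\right) - 408 = \left(-497 + 15\right) - 408 = -482 - 408 = -890$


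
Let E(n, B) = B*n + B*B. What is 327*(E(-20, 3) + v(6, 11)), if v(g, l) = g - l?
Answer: -18312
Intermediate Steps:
E(n, B) = B² + B*n (E(n, B) = B*n + B² = B² + B*n)
327*(E(-20, 3) + v(6, 11)) = 327*(3*(3 - 20) + (6 - 1*11)) = 327*(3*(-17) + (6 - 11)) = 327*(-51 - 5) = 327*(-56) = -18312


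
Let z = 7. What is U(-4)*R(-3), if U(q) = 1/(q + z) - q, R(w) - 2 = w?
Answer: -13/3 ≈ -4.3333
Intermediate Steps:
R(w) = 2 + w
U(q) = 1/(7 + q) - q (U(q) = 1/(q + 7) - q = 1/(7 + q) - q)
U(-4)*R(-3) = ((1 - 1*(-4)² - 7*(-4))/(7 - 4))*(2 - 3) = ((1 - 1*16 + 28)/3)*(-1) = ((1 - 16 + 28)/3)*(-1) = ((⅓)*13)*(-1) = (13/3)*(-1) = -13/3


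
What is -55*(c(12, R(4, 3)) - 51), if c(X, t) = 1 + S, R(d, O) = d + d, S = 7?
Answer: 2365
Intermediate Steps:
R(d, O) = 2*d
c(X, t) = 8 (c(X, t) = 1 + 7 = 8)
-55*(c(12, R(4, 3)) - 51) = -55*(8 - 51) = -55*(-43) = 2365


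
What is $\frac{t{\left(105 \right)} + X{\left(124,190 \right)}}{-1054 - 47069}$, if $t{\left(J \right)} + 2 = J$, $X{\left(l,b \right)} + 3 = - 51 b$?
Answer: $\frac{9590}{48123} \approx 0.19928$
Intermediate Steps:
$X{\left(l,b \right)} = -3 - 51 b$
$t{\left(J \right)} = -2 + J$
$\frac{t{\left(105 \right)} + X{\left(124,190 \right)}}{-1054 - 47069} = \frac{\left(-2 + 105\right) - 9693}{-1054 - 47069} = \frac{103 - 9693}{-48123} = \left(103 - 9693\right) \left(- \frac{1}{48123}\right) = \left(-9590\right) \left(- \frac{1}{48123}\right) = \frac{9590}{48123}$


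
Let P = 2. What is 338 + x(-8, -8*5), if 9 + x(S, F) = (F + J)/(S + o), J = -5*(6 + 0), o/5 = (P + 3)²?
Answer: 38423/117 ≈ 328.40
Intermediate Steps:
o = 125 (o = 5*(2 + 3)² = 5*5² = 5*25 = 125)
J = -30 (J = -5*6 = -30)
x(S, F) = -9 + (-30 + F)/(125 + S) (x(S, F) = -9 + (F - 30)/(S + 125) = -9 + (-30 + F)/(125 + S))
338 + x(-8, -8*5) = 338 + (-1155 - 8*5 - 9*(-8))/(125 - 8) = 338 + (-1155 - 40 + 72)/117 = 338 + (1/117)*(-1123) = 338 - 1123/117 = 38423/117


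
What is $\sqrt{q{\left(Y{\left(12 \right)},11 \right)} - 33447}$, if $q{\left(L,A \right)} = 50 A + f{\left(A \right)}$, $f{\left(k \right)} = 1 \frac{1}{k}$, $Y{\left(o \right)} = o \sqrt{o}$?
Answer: $\frac{i \sqrt{3980526}}{11} \approx 181.38 i$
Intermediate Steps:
$Y{\left(o \right)} = o^{\frac{3}{2}}$
$f{\left(k \right)} = \frac{1}{k}$
$q{\left(L,A \right)} = \frac{1}{A} + 50 A$ ($q{\left(L,A \right)} = 50 A + \frac{1}{A} = \frac{1}{A} + 50 A$)
$\sqrt{q{\left(Y{\left(12 \right)},11 \right)} - 33447} = \sqrt{\left(\frac{1}{11} + 50 \cdot 11\right) - 33447} = \sqrt{\left(\frac{1}{11} + 550\right) - 33447} = \sqrt{\frac{6051}{11} - 33447} = \sqrt{- \frac{361866}{11}} = \frac{i \sqrt{3980526}}{11}$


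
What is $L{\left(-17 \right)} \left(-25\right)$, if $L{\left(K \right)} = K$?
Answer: $425$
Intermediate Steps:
$L{\left(-17 \right)} \left(-25\right) = \left(-17\right) \left(-25\right) = 425$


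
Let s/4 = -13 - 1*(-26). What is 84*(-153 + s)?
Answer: -8484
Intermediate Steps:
s = 52 (s = 4*(-13 - 1*(-26)) = 4*(-13 + 26) = 4*13 = 52)
84*(-153 + s) = 84*(-153 + 52) = 84*(-101) = -8484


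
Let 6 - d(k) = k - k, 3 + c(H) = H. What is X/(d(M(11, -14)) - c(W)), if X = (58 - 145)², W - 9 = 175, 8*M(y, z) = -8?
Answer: -7569/175 ≈ -43.251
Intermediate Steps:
M(y, z) = -1 (M(y, z) = (⅛)*(-8) = -1)
W = 184 (W = 9 + 175 = 184)
c(H) = -3 + H
d(k) = 6 (d(k) = 6 - (k - k) = 6 - 1*0 = 6 + 0 = 6)
X = 7569 (X = (-87)² = 7569)
X/(d(M(11, -14)) - c(W)) = 7569/(6 - (-3 + 184)) = 7569/(6 - 1*181) = 7569/(6 - 181) = 7569/(-175) = 7569*(-1/175) = -7569/175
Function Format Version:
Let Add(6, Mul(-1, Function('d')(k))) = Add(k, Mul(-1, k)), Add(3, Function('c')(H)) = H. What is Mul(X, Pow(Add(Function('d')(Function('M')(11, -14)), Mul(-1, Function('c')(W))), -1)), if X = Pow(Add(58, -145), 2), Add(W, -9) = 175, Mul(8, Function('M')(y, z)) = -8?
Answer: Rational(-7569, 175) ≈ -43.251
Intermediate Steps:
Function('M')(y, z) = -1 (Function('M')(y, z) = Mul(Rational(1, 8), -8) = -1)
W = 184 (W = Add(9, 175) = 184)
Function('c')(H) = Add(-3, H)
Function('d')(k) = 6 (Function('d')(k) = Add(6, Mul(-1, Add(k, Mul(-1, k)))) = Add(6, Mul(-1, 0)) = Add(6, 0) = 6)
X = 7569 (X = Pow(-87, 2) = 7569)
Mul(X, Pow(Add(Function('d')(Function('M')(11, -14)), Mul(-1, Function('c')(W))), -1)) = Mul(7569, Pow(Add(6, Mul(-1, Add(-3, 184))), -1)) = Mul(7569, Pow(Add(6, Mul(-1, 181)), -1)) = Mul(7569, Pow(Add(6, -181), -1)) = Mul(7569, Pow(-175, -1)) = Mul(7569, Rational(-1, 175)) = Rational(-7569, 175)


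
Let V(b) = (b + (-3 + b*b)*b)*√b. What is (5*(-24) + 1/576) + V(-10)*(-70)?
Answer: -69119/576 + 68600*I*√10 ≈ -120.0 + 2.1693e+5*I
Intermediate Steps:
V(b) = √b*(b + b*(-3 + b²)) (V(b) = (b + (-3 + b²)*b)*√b = (b + b*(-3 + b²))*√b = √b*(b + b*(-3 + b²)))
(5*(-24) + 1/576) + V(-10)*(-70) = (5*(-24) + 1/576) + ((-10)^(3/2)*(-2 + (-10)²))*(-70) = (-120 + 1/576) + ((-10*I*√10)*(-2 + 100))*(-70) = -69119/576 + (-10*I*√10*98)*(-70) = -69119/576 - 980*I*√10*(-70) = -69119/576 + 68600*I*√10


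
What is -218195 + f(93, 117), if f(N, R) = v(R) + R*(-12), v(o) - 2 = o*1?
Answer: -219480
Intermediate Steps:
v(o) = 2 + o (v(o) = 2 + o*1 = 2 + o)
f(N, R) = 2 - 11*R (f(N, R) = (2 + R) + R*(-12) = (2 + R) - 12*R = 2 - 11*R)
-218195 + f(93, 117) = -218195 + (2 - 11*117) = -218195 + (2 - 1287) = -218195 - 1285 = -219480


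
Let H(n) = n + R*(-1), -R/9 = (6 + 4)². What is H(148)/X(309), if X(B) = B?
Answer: 1048/309 ≈ 3.3916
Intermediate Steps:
R = -900 (R = -9*(6 + 4)² = -9*10² = -9*100 = -900)
H(n) = 900 + n (H(n) = n - 900*(-1) = n + 900 = 900 + n)
H(148)/X(309) = (900 + 148)/309 = 1048*(1/309) = 1048/309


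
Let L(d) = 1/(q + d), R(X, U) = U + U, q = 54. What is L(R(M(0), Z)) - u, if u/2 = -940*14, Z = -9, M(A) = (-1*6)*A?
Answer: 947521/36 ≈ 26320.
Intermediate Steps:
M(A) = -6*A
R(X, U) = 2*U
L(d) = 1/(54 + d)
u = -26320 (u = 2*(-940*14) = 2*(-13160) = -26320)
L(R(M(0), Z)) - u = 1/(54 + 2*(-9)) - 1*(-26320) = 1/(54 - 18) + 26320 = 1/36 + 26320 = 947521/36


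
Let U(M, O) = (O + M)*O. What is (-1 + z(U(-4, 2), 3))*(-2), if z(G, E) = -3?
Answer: 8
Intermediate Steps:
U(M, O) = O*(M + O) (U(M, O) = (M + O)*O = O*(M + O))
(-1 + z(U(-4, 2), 3))*(-2) = (-1 - 3)*(-2) = -4*(-2) = 8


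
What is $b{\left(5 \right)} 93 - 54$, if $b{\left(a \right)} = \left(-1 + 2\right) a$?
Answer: $411$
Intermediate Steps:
$b{\left(a \right)} = a$ ($b{\left(a \right)} = 1 a = a$)
$b{\left(5 \right)} 93 - 54 = 5 \cdot 93 - 54 = 465 - 54 = 411$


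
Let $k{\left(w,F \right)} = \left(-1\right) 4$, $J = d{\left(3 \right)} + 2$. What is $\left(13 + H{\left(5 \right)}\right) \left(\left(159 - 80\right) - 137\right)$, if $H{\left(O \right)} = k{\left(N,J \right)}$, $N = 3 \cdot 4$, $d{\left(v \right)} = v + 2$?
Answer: $-522$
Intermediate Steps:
$d{\left(v \right)} = 2 + v$
$N = 12$
$J = 7$ ($J = \left(2 + 3\right) + 2 = 5 + 2 = 7$)
$k{\left(w,F \right)} = -4$
$H{\left(O \right)} = -4$
$\left(13 + H{\left(5 \right)}\right) \left(\left(159 - 80\right) - 137\right) = \left(13 - 4\right) \left(\left(159 - 80\right) - 137\right) = 9 \left(79 - 137\right) = 9 \left(-58\right) = -522$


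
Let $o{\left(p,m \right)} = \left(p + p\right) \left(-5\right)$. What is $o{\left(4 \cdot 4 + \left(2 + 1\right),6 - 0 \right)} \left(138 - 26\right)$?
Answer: $-21280$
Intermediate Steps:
$o{\left(p,m \right)} = - 10 p$ ($o{\left(p,m \right)} = 2 p \left(-5\right) = - 10 p$)
$o{\left(4 \cdot 4 + \left(2 + 1\right),6 - 0 \right)} \left(138 - 26\right) = - 10 \left(4 \cdot 4 + \left(2 + 1\right)\right) \left(138 - 26\right) = - 10 \left(16 + 3\right) 112 = \left(-10\right) 19 \cdot 112 = \left(-190\right) 112 = -21280$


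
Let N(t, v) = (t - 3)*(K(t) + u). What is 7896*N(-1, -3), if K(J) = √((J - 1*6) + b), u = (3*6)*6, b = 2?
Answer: -3411072 - 31584*I*√5 ≈ -3.4111e+6 - 70624.0*I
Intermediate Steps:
u = 108 (u = 18*6 = 108)
K(J) = √(-4 + J) (K(J) = √((J - 1*6) + 2) = √((J - 6) + 2) = √((-6 + J) + 2) = √(-4 + J))
N(t, v) = (-3 + t)*(108 + √(-4 + t)) (N(t, v) = (t - 3)*(√(-4 + t) + 108) = (-3 + t)*(108 + √(-4 + t)))
7896*N(-1, -3) = 7896*(-324 - 3*√(-4 - 1) + 108*(-1) - √(-4 - 1)) = 7896*(-324 - 3*I*√5 - 108 - √(-5)) = 7896*(-324 - 3*I*√5 - 108 - I*√5) = 7896*(-432 - 4*I*√5) = -3411072 - 31584*I*√5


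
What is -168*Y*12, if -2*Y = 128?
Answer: 129024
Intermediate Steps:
Y = -64 (Y = -1/2*128 = -64)
-168*Y*12 = -168*(-64)*12 = 10752*12 = 129024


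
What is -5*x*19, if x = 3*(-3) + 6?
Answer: 285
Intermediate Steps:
x = -3 (x = -9 + 6 = -3)
-5*x*19 = -5*(-3)*19 = 15*19 = 285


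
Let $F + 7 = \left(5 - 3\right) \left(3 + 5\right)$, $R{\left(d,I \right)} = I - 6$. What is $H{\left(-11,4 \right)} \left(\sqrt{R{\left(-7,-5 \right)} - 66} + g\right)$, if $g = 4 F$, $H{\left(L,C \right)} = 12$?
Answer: $432 + 12 i \sqrt{77} \approx 432.0 + 105.3 i$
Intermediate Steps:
$R{\left(d,I \right)} = -6 + I$ ($R{\left(d,I \right)} = I - 6 = -6 + I$)
$F = 9$ ($F = -7 + \left(5 - 3\right) \left(3 + 5\right) = -7 + 2 \cdot 8 = -7 + 16 = 9$)
$g = 36$ ($g = 4 \cdot 9 = 36$)
$H{\left(-11,4 \right)} \left(\sqrt{R{\left(-7,-5 \right)} - 66} + g\right) = 12 \left(\sqrt{\left(-6 - 5\right) - 66} + 36\right) = 12 \left(\sqrt{-11 - 66} + 36\right) = 12 \left(\sqrt{-77} + 36\right) = 12 \left(i \sqrt{77} + 36\right) = 12 \left(36 + i \sqrt{77}\right) = 432 + 12 i \sqrt{77}$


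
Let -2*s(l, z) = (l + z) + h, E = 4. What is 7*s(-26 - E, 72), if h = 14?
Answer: -196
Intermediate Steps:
s(l, z) = -7 - l/2 - z/2 (s(l, z) = -((l + z) + 14)/2 = -(14 + l + z)/2 = -7 - l/2 - z/2)
7*s(-26 - E, 72) = 7*(-7 - (-26 - 1*4)/2 - 1/2*72) = 7*(-7 - (-26 - 4)/2 - 36) = 7*(-7 - 1/2*(-30) - 36) = 7*(-7 + 15 - 36) = 7*(-28) = -196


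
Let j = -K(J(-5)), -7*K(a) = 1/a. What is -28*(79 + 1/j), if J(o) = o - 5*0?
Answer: -1232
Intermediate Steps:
J(o) = o (J(o) = o + 0 = o)
K(a) = -1/(7*a)
j = -1/35 (j = -(-1)/(7*(-5)) = -(-1)*(-1)/(7*5) = -1*1/35 = -1/35 ≈ -0.028571)
-28*(79 + 1/j) = -28*(79 + 1/(-1/35)) = -28*(79 - 35) = -28*44 = -1232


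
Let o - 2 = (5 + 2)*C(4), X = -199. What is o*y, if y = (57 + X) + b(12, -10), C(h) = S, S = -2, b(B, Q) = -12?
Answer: 1848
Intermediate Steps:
C(h) = -2
y = -154 (y = (57 - 199) - 12 = -142 - 12 = -154)
o = -12 (o = 2 + (5 + 2)*(-2) = 2 + 7*(-2) = 2 - 14 = -12)
o*y = -12*(-154) = 1848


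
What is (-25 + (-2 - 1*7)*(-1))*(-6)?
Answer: 96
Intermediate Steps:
(-25 + (-2 - 1*7)*(-1))*(-6) = (-25 + (-2 - 7)*(-1))*(-6) = (-25 - 9*(-1))*(-6) = (-25 + 9)*(-6) = -16*(-6) = 96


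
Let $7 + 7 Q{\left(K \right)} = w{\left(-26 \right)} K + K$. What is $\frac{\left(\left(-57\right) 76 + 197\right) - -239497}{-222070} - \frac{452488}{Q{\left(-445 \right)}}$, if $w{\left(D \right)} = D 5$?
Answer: $- \frac{179224344799}{3186593465} \approx -56.243$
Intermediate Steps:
$w{\left(D \right)} = 5 D$
$Q{\left(K \right)} = -1 - \frac{129 K}{7}$ ($Q{\left(K \right)} = -1 + \frac{5 \left(-26\right) K + K}{7} = -1 + \frac{- 130 K + K}{7} = -1 + \frac{\left(-129\right) K}{7} = -1 - \frac{129 K}{7}$)
$\frac{\left(\left(-57\right) 76 + 197\right) - -239497}{-222070} - \frac{452488}{Q{\left(-445 \right)}} = \frac{\left(\left(-57\right) 76 + 197\right) - -239497}{-222070} - \frac{452488}{-1 - - \frac{57405}{7}} = \left(\left(-4332 + 197\right) + 239497\right) \left(- \frac{1}{222070}\right) - \frac{452488}{-1 + \frac{57405}{7}} = \left(-4135 + 239497\right) \left(- \frac{1}{222070}\right) - \frac{452488}{\frac{57398}{7}} = 235362 \left(- \frac{1}{222070}\right) - \frac{1583708}{28699} = - \frac{117681}{111035} - \frac{1583708}{28699} = - \frac{179224344799}{3186593465}$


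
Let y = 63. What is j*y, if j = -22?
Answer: -1386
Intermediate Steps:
j*y = -22*63 = -1386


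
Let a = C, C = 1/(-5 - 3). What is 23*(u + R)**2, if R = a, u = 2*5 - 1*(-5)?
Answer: 325703/64 ≈ 5089.1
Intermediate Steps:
u = 15 (u = 10 + 5 = 15)
C = -1/8 (C = 1/(-8) = -1/8 ≈ -0.12500)
a = -1/8 ≈ -0.12500
R = -1/8 ≈ -0.12500
23*(u + R)**2 = 23*(15 - 1/8)**2 = 23*(119/8)**2 = 23*(14161/64) = 325703/64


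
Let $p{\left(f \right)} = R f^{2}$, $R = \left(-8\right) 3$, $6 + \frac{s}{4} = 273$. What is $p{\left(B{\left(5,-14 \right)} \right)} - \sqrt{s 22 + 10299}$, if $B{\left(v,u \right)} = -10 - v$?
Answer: $-5400 - 3 \sqrt{3755} \approx -5583.8$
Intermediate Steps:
$s = 1068$ ($s = -24 + 4 \cdot 273 = -24 + 1092 = 1068$)
$R = -24$
$p{\left(f \right)} = - 24 f^{2}$
$p{\left(B{\left(5,-14 \right)} \right)} - \sqrt{s 22 + 10299} = - 24 \left(-10 - 5\right)^{2} - \sqrt{1068 \cdot 22 + 10299} = - 24 \left(-10 - 5\right)^{2} - \sqrt{23496 + 10299} = - 24 \left(-15\right)^{2} - \sqrt{33795} = \left(-24\right) 225 - 3 \sqrt{3755} = -5400 - 3 \sqrt{3755}$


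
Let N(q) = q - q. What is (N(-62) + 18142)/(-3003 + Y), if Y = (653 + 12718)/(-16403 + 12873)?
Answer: -64041260/10613961 ≈ -6.0337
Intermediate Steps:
N(q) = 0
Y = -13371/3530 (Y = 13371/(-3530) = 13371*(-1/3530) = -13371/3530 ≈ -3.7878)
(N(-62) + 18142)/(-3003 + Y) = (0 + 18142)/(-3003 - 13371/3530) = 18142/(-10613961/3530) = 18142*(-3530/10613961) = -64041260/10613961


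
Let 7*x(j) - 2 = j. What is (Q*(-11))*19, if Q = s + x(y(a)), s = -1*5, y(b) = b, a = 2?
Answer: 6479/7 ≈ 925.57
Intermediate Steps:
x(j) = 2/7 + j/7
s = -5
Q = -31/7 (Q = -5 + (2/7 + (⅐)*2) = -5 + (2/7 + 2/7) = -5 + 4/7 = -31/7 ≈ -4.4286)
(Q*(-11))*19 = -31/7*(-11)*19 = (341/7)*19 = 6479/7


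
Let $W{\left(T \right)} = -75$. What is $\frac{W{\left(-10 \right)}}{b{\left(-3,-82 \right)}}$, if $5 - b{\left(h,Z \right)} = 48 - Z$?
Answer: $\frac{3}{5} \approx 0.6$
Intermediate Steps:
$b{\left(h,Z \right)} = -43 + Z$ ($b{\left(h,Z \right)} = 5 - \left(48 - Z\right) = 5 + \left(-48 + Z\right) = -43 + Z$)
$\frac{W{\left(-10 \right)}}{b{\left(-3,-82 \right)}} = - \frac{75}{-43 - 82} = - \frac{75}{-125} = \left(-75\right) \left(- \frac{1}{125}\right) = \frac{3}{5}$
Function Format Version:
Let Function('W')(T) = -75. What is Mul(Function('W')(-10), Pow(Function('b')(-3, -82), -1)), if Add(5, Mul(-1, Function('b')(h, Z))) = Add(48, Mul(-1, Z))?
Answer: Rational(3, 5) ≈ 0.60000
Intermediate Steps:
Function('b')(h, Z) = Add(-43, Z) (Function('b')(h, Z) = Add(5, Mul(-1, Add(48, Mul(-1, Z)))) = Add(5, Add(-48, Z)) = Add(-43, Z))
Mul(Function('W')(-10), Pow(Function('b')(-3, -82), -1)) = Mul(-75, Pow(Add(-43, -82), -1)) = Mul(-75, Pow(-125, -1)) = Mul(-75, Rational(-1, 125)) = Rational(3, 5)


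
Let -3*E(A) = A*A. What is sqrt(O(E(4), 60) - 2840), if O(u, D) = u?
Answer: 2*I*sqrt(6402)/3 ≈ 53.342*I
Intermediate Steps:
E(A) = -A**2/3 (E(A) = -A*A/3 = -A**2/3)
sqrt(O(E(4), 60) - 2840) = sqrt(-1/3*4**2 - 2840) = sqrt(-1/3*16 - 2840) = sqrt(-16/3 - 2840) = sqrt(-8536/3) = 2*I*sqrt(6402)/3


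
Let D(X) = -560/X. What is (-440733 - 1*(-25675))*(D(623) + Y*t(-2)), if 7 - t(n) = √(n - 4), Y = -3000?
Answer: 775776606640/89 - 1245174000*I*√6 ≈ 8.7166e+9 - 3.05e+9*I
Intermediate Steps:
t(n) = 7 - √(-4 + n) (t(n) = 7 - √(n - 4) = 7 - √(-4 + n))
(-440733 - 1*(-25675))*(D(623) + Y*t(-2)) = (-440733 - 1*(-25675))*(-560/623 - 3000*(7 - √(-4 - 2))) = (-440733 + 25675)*(-560*1/623 - 3000*(7 - √(-6))) = -415058*(-80/89 - 3000*(7 - I*√6)) = -415058*(-80/89 + (-21000 + 3000*I*√6)) = -415058*(-1869080/89 + 3000*I*√6) = 775776606640/89 - 1245174000*I*√6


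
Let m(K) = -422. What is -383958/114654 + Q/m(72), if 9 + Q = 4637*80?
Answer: -7115507705/8063998 ≈ -882.38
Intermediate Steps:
Q = 370951 (Q = -9 + 4637*80 = -9 + 370960 = 370951)
-383958/114654 + Q/m(72) = -383958/114654 + 370951/(-422) = -383958*1/114654 + 370951*(-1/422) = -63993/19109 - 370951/422 = -7115507705/8063998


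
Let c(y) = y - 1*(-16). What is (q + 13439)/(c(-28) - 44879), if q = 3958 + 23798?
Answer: -535/583 ≈ -0.91767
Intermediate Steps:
c(y) = 16 + y (c(y) = y + 16 = 16 + y)
q = 27756
(q + 13439)/(c(-28) - 44879) = (27756 + 13439)/((16 - 28) - 44879) = 41195/(-12 - 44879) = 41195/(-44891) = 41195*(-1/44891) = -535/583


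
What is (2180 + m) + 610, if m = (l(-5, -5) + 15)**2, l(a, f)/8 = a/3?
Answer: 25135/9 ≈ 2792.8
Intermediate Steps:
l(a, f) = 8*a/3 (l(a, f) = 8*(a/3) = 8*a/3)
m = 25/9 (m = ((8/3)*(-5) + 15)**2 = (-40/3 + 15)**2 = (5/3)**2 = 25/9 ≈ 2.7778)
(2180 + m) + 610 = (2180 + 25/9) + 610 = 19645/9 + 610 = 25135/9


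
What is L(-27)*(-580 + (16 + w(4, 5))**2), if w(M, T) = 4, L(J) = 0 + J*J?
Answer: -131220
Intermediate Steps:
L(J) = J**2 (L(J) = 0 + J**2 = J**2)
L(-27)*(-580 + (16 + w(4, 5))**2) = (-27)**2*(-580 + (16 + 4)**2) = 729*(-580 + 20**2) = 729*(-580 + 400) = 729*(-180) = -131220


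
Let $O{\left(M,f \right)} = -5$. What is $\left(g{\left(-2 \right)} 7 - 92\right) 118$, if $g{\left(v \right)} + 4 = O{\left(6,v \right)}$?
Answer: $-18290$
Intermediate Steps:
$g{\left(v \right)} = -9$ ($g{\left(v \right)} = -4 - 5 = -9$)
$\left(g{\left(-2 \right)} 7 - 92\right) 118 = \left(\left(-9\right) 7 - 92\right) 118 = \left(-63 - 92\right) 118 = \left(-155\right) 118 = -18290$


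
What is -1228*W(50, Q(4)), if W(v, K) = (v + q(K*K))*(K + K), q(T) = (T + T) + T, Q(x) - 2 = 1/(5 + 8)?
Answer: -705360744/2197 ≈ -3.2106e+5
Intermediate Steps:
Q(x) = 27/13 (Q(x) = 2 + 1/(5 + 8) = 2 + 1/13 = 27/13)
q(T) = 3*T (q(T) = 2*T + T = 3*T)
W(v, K) = 2*K*(v + 3*K**2) (W(v, K) = (v + 3*(K*K))*(K + K) = (v + 3*K**2)*(2*K) = 2*K*(v + 3*K**2))
-1228*W(50, Q(4)) = -2456*27*(50 + 3*(27/13)**2)/13 = -2456*27*(50 + 3*(729/169))/13 = -2456*27*(50 + 2187/169)/13 = -2456*27*10637/(13*169) = -1228*574398/2197 = -705360744/2197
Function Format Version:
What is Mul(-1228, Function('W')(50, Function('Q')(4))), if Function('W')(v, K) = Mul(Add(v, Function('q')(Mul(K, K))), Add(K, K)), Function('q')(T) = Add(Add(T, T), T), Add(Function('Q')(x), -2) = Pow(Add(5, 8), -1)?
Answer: Rational(-705360744, 2197) ≈ -3.2106e+5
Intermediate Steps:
Function('Q')(x) = Rational(27, 13) (Function('Q')(x) = Add(2, Pow(Add(5, 8), -1)) = Add(2, Pow(13, -1)) = Add(2, Rational(1, 13)) = Rational(27, 13))
Function('q')(T) = Mul(3, T) (Function('q')(T) = Add(Mul(2, T), T) = Mul(3, T))
Function('W')(v, K) = Mul(2, K, Add(v, Mul(3, Pow(K, 2)))) (Function('W')(v, K) = Mul(Add(v, Mul(3, Mul(K, K))), Add(K, K)) = Mul(Add(v, Mul(3, Pow(K, 2))), Mul(2, K)) = Mul(2, K, Add(v, Mul(3, Pow(K, 2)))))
Mul(-1228, Function('W')(50, Function('Q')(4))) = Mul(-1228, Mul(2, Rational(27, 13), Add(50, Mul(3, Pow(Rational(27, 13), 2))))) = Mul(-1228, Mul(2, Rational(27, 13), Add(50, Mul(3, Rational(729, 169))))) = Mul(-1228, Mul(2, Rational(27, 13), Add(50, Rational(2187, 169)))) = Mul(-1228, Mul(2, Rational(27, 13), Rational(10637, 169))) = Mul(-1228, Rational(574398, 2197)) = Rational(-705360744, 2197)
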